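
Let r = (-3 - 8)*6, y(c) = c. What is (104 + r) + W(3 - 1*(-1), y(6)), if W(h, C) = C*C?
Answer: 74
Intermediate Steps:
W(h, C) = C²
r = -66 (r = -11*6 = -66)
(104 + r) + W(3 - 1*(-1), y(6)) = (104 - 66) + 6² = 38 + 36 = 74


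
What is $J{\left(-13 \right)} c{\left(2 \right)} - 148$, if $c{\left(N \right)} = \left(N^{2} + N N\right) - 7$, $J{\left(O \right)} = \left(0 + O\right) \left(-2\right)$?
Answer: $-122$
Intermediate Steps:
$J{\left(O \right)} = - 2 O$ ($J{\left(O \right)} = O \left(-2\right) = - 2 O$)
$c{\left(N \right)} = -7 + 2 N^{2}$ ($c{\left(N \right)} = \left(N^{2} + N^{2}\right) - 7 = 2 N^{2} - 7 = -7 + 2 N^{2}$)
$J{\left(-13 \right)} c{\left(2 \right)} - 148 = \left(-2\right) \left(-13\right) \left(-7 + 2 \cdot 2^{2}\right) - 148 = 26 \left(-7 + 2 \cdot 4\right) - 148 = 26 \left(-7 + 8\right) - 148 = 26 \cdot 1 - 148 = 26 - 148 = -122$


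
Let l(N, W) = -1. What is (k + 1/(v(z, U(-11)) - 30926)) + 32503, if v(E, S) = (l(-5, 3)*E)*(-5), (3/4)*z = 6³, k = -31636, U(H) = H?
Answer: 25564361/29486 ≈ 867.00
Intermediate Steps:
z = 288 (z = (4/3)*6³ = (4/3)*216 = 288)
v(E, S) = 5*E (v(E, S) = -E*(-5) = 5*E)
(k + 1/(v(z, U(-11)) - 30926)) + 32503 = (-31636 + 1/(5*288 - 30926)) + 32503 = (-31636 + 1/(1440 - 30926)) + 32503 = (-31636 + 1/(-29486)) + 32503 = (-31636 - 1/29486) + 32503 = -932819097/29486 + 32503 = 25564361/29486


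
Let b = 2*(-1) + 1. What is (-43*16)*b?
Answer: 688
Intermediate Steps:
b = -1 (b = -2 + 1 = -1)
(-43*16)*b = -43*16*(-1) = -688*(-1) = 688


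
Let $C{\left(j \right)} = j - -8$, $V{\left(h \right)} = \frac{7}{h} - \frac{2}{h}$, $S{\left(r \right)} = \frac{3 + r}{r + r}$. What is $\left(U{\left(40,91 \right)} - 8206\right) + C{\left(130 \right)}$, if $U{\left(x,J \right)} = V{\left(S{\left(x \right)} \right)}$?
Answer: $- \frac{346524}{43} \approx -8058.7$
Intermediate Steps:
$S{\left(r \right)} = \frac{3 + r}{2 r}$
$V{\left(h \right)} = \frac{5}{h}$
$U{\left(x,J \right)} = \frac{10 x}{3 + x}$ ($U{\left(x,J \right)} = \frac{5}{\frac{1}{2} \frac{1}{x} \left(3 + x\right)} = 5 \frac{2 x}{3 + x} = \frac{10 x}{3 + x}$)
$C{\left(j \right)} = 8 + j$ ($C{\left(j \right)} = j + 8 = 8 + j$)
$\left(U{\left(40,91 \right)} - 8206\right) + C{\left(130 \right)} = \left(10 \cdot 40 \frac{1}{3 + 40} - 8206\right) + \left(8 + 130\right) = \left(10 \cdot 40 \cdot \frac{1}{43} - 8206\right) + 138 = \left(\frac{400}{43} - 8206\right) + 138 = - \frac{352458}{43} + 138 = - \frac{346524}{43}$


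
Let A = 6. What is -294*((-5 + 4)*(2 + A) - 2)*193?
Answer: 567420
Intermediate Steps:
-294*((-5 + 4)*(2 + A) - 2)*193 = -294*((-5 + 4)*(2 + 6) - 2)*193 = -294*(-1*8 - 2)*193 = -294*(-8 - 2)*193 = -294*(-10)*193 = -49*(-60)*193 = 2940*193 = 567420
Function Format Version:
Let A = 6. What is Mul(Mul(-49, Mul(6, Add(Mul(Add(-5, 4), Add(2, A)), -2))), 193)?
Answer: 567420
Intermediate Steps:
Mul(Mul(-49, Mul(6, Add(Mul(Add(-5, 4), Add(2, A)), -2))), 193) = Mul(Mul(-49, Mul(6, Add(Mul(Add(-5, 4), Add(2, 6)), -2))), 193) = Mul(Mul(-49, Mul(6, Add(Mul(-1, 8), -2))), 193) = Mul(Mul(-49, Mul(6, Add(-8, -2))), 193) = Mul(Mul(-49, Mul(6, -10)), 193) = Mul(Mul(-49, -60), 193) = Mul(2940, 193) = 567420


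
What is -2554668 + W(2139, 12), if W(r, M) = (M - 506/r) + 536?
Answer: -237533182/93 ≈ -2.5541e+6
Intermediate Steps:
W(r, M) = 536 + M - 506/r
-2554668 + W(2139, 12) = -2554668 + (536 + 12 - 506/2139) = -2554668 + (536 + 12 - 506*1/2139) = -2554668 + (536 + 12 - 22/93) = -2554668 + 50942/93 = -237533182/93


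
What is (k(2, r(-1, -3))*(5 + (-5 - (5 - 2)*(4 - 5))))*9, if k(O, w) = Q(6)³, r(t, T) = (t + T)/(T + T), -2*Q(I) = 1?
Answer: -27/8 ≈ -3.3750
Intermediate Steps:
Q(I) = -½ (Q(I) = -½*1 = -½)
r(t, T) = (T + t)/(2*T) (r(t, T) = (T + t)/((2*T)) = (T + t)*(1/(2*T)) = (T + t)/(2*T))
k(O, w) = -⅛ (k(O, w) = (-½)³ = -⅛)
(k(2, r(-1, -3))*(5 + (-5 - (5 - 2)*(4 - 5))))*9 = -(5 + (-5 - (5 - 2)*(4 - 5)))/8*9 = -(5 + (-5 - 3*(-1)))/8*9 = -(5 + (-5 - 1*(-3)))/8*9 = -(5 + (-5 + 3))/8*9 = -(5 - 2)/8*9 = -⅛*3*9 = -3/8*9 = -27/8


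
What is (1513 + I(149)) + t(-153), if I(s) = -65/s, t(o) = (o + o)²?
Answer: 14177136/149 ≈ 95149.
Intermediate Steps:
t(o) = 4*o² (t(o) = (2*o)² = 4*o²)
(1513 + I(149)) + t(-153) = (1513 - 65/149) + 4*(-153)² = (1513 - 65*1/149) + 4*23409 = (1513 - 65/149) + 93636 = 225372/149 + 93636 = 14177136/149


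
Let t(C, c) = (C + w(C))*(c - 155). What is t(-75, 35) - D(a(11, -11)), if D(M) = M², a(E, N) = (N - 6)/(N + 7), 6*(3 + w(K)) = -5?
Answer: 151071/16 ≈ 9441.9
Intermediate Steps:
w(K) = -23/6 (w(K) = -3 + (⅙)*(-5) = -3 - ⅚ = -23/6)
a(E, N) = (-6 + N)/(7 + N)
t(C, c) = (-155 + c)*(-23/6 + C) (t(C, c) = (C - 23/6)*(c - 155) = (-23/6 + C)*(-155 + c) = (-155 + c)*(-23/6 + C))
t(-75, 35) - D(a(11, -11)) = (3565/6 - 155*(-75) - 23/6*35 - 75*35) - ((-6 - 11)/(7 - 11))² = (3565/6 + 11625 - 805/6 - 2625) - (-17/(-4))² = 9460 - (-¼*(-17))² = 9460 - (17/4)² = 9460 - 1*289/16 = 9460 - 289/16 = 151071/16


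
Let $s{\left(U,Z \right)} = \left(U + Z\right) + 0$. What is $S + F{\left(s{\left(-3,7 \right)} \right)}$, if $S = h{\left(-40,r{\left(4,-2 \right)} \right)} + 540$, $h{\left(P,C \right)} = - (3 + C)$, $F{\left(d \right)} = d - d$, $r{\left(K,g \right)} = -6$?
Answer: $543$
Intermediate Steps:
$s{\left(U,Z \right)} = U + Z$
$F{\left(d \right)} = 0$
$h{\left(P,C \right)} = -3 - C$
$S = 543$ ($S = \left(-3 - -6\right) + 540 = \left(-3 + 6\right) + 540 = 3 + 540 = 543$)
$S + F{\left(s{\left(-3,7 \right)} \right)} = 543 + 0 = 543$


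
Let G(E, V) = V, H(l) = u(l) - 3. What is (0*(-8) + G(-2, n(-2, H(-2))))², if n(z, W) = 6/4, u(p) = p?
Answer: 9/4 ≈ 2.2500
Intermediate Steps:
H(l) = -3 + l (H(l) = l - 3 = -3 + l)
n(z, W) = 3/2 (n(z, W) = 6*(¼) = 3/2)
(0*(-8) + G(-2, n(-2, H(-2))))² = (0*(-8) + 3/2)² = (0 + 3/2)² = (3/2)² = 9/4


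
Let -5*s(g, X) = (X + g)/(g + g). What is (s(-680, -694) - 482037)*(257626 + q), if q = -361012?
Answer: 84721026892491/1700 ≈ 4.9836e+10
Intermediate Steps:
s(g, X) = -(X + g)/(10*g) (s(g, X) = -(X + g)/(5*(g + g)) = -(X + g)/(5*(2*g)) = -(X + g)*1/(2*g)/5 = -(X + g)/(10*g))
(s(-680, -694) - 482037)*(257626 + q) = ((⅒)*(-1*(-694) - 1*(-680))/(-680) - 482037)*(257626 - 361012) = ((⅒)*(-1/680)*(694 + 680) - 482037)*(-103386) = ((⅒)*(-1/680)*1374 - 482037)*(-103386) = (-687/3400 - 482037)*(-103386) = -1638926487/3400*(-103386) = 84721026892491/1700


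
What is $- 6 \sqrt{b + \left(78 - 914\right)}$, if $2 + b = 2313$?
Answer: $- 30 \sqrt{59} \approx -230.43$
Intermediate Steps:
$b = 2311$ ($b = -2 + 2313 = 2311$)
$- 6 \sqrt{b + \left(78 - 914\right)} = - 6 \sqrt{2311 + \left(78 - 914\right)} = - 6 \sqrt{2311 - 836} = - 6 \sqrt{1475} = - 6 \cdot 5 \sqrt{59} = - 30 \sqrt{59}$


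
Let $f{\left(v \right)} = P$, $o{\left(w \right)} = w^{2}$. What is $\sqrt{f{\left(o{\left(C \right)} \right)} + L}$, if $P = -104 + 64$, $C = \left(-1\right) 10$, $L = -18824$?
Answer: $12 i \sqrt{131} \approx 137.35 i$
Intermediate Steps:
$C = -10$
$P = -40$
$f{\left(v \right)} = -40$
$\sqrt{f{\left(o{\left(C \right)} \right)} + L} = \sqrt{-40 - 18824} = \sqrt{-18864} = 12 i \sqrt{131}$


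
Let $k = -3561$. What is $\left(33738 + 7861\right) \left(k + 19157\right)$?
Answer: $648778004$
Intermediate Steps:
$\left(33738 + 7861\right) \left(k + 19157\right) = \left(33738 + 7861\right) \left(-3561 + 19157\right) = 41599 \cdot 15596 = 648778004$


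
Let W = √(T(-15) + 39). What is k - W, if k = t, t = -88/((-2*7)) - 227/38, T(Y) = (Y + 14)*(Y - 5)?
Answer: 83/266 - √59 ≈ -7.3691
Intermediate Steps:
T(Y) = (-5 + Y)*(14 + Y) (T(Y) = (14 + Y)*(-5 + Y) = (-5 + Y)*(14 + Y))
t = 83/266 (t = -88/(-14) - 227*1/38 = -88*(-1/14) - 227/38 = 44/7 - 227/38 = 83/266 ≈ 0.31203)
k = 83/266 ≈ 0.31203
W = √59 (W = √((-70 + (-15)² + 9*(-15)) + 39) = √((-70 + 225 - 135) + 39) = √(20 + 39) = √59 ≈ 7.6811)
k - W = 83/266 - √59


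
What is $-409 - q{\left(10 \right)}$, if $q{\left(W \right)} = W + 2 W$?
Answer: $-439$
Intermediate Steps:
$q{\left(W \right)} = 3 W$
$-409 - q{\left(10 \right)} = -409 - 3 \cdot 10 = -409 - 30 = -439$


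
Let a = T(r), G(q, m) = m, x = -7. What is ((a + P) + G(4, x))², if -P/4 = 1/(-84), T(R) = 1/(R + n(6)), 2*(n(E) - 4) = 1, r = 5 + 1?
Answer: 2304/49 ≈ 47.020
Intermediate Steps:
r = 6
n(E) = 9/2 (n(E) = 4 + (½)*1 = 4 + ½ = 9/2)
T(R) = 1/(9/2 + R) (T(R) = 1/(R + 9/2) = 1/(9/2 + R))
a = 2/21 (a = 2/(9 + 2*6) = 2/(9 + 12) = 2/21 ≈ 0.095238)
P = 1/21 (P = -4/(-84) = -4*(-1/84) = 1/21 ≈ 0.047619)
((a + P) + G(4, x))² = ((2/21 + 1/21) - 7)² = (⅐ - 7)² = (-48/7)² = 2304/49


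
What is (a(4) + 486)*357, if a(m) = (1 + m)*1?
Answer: 175287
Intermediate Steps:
a(m) = 1 + m
(a(4) + 486)*357 = ((1 + 4) + 486)*357 = (5 + 486)*357 = 491*357 = 175287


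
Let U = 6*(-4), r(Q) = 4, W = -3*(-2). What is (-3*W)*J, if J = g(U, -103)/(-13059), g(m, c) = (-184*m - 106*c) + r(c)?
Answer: 30676/1451 ≈ 21.141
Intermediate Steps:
W = 6
U = -24
g(m, c) = 4 - 184*m - 106*c (g(m, c) = (-184*m - 106*c) + 4 = 4 - 184*m - 106*c)
J = -15338/13059 (J = (4 - 184*(-24) - 106*(-103))/(-13059) = (4 + 4416 + 10918)*(-1/13059) = 15338*(-1/13059) = -15338/13059 ≈ -1.1745)
(-3*W)*J = -3*6*(-15338/13059) = -18*(-15338/13059) = 30676/1451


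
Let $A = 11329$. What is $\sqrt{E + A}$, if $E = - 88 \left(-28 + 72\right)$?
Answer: $\sqrt{7457} \approx 86.354$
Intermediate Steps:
$E = -3872$ ($E = \left(-88\right) 44 = -3872$)
$\sqrt{E + A} = \sqrt{-3872 + 11329} = \sqrt{7457}$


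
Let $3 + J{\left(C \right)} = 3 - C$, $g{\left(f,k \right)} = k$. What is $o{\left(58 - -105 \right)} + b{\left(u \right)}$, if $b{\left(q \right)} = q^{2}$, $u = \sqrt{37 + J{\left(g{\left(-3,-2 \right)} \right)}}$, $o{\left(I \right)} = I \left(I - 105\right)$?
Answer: $9493$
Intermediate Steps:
$J{\left(C \right)} = - C$ ($J{\left(C \right)} = -3 - \left(-3 + C\right) = - C$)
$o{\left(I \right)} = I \left(-105 + I\right)$
$u = \sqrt{39}$ ($u = \sqrt{37 - -2} = \sqrt{37 + 2} = \sqrt{39} \approx 6.245$)
$o{\left(58 - -105 \right)} + b{\left(u \right)} = \left(58 - -105\right) \left(-105 + \left(58 - -105\right)\right) + \left(\sqrt{39}\right)^{2} = \left(58 + 105\right) \left(-105 + \left(58 + 105\right)\right) + 39 = 163 \left(-105 + 163\right) + 39 = 163 \cdot 58 + 39 = 9454 + 39 = 9493$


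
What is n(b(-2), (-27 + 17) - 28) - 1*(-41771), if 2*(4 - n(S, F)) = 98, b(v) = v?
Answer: 41726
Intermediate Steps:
n(S, F) = -45 (n(S, F) = 4 - ½*98 = 4 - 49 = -45)
n(b(-2), (-27 + 17) - 28) - 1*(-41771) = -45 - 1*(-41771) = -45 + 41771 = 41726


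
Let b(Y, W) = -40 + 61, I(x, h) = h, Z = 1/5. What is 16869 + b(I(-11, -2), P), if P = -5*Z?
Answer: 16890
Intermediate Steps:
Z = ⅕ (Z = 1*(⅕) = ⅕ ≈ 0.20000)
P = -1 (P = -5*⅕ = -1)
b(Y, W) = 21
16869 + b(I(-11, -2), P) = 16869 + 21 = 16890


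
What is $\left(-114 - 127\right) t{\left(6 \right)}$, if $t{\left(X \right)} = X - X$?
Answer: $0$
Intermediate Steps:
$t{\left(X \right)} = 0$
$\left(-114 - 127\right) t{\left(6 \right)} = \left(-114 - 127\right) 0 = \left(-241\right) 0 = 0$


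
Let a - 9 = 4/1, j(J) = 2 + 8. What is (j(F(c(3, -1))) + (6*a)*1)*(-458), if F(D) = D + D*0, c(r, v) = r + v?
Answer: -40304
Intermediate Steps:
F(D) = D (F(D) = D + 0 = D)
j(J) = 10
a = 13 (a = 9 + 4/1 = 9 + 4*1 = 9 + 4 = 13)
(j(F(c(3, -1))) + (6*a)*1)*(-458) = (10 + (6*13)*1)*(-458) = (10 + 78*1)*(-458) = (10 + 78)*(-458) = 88*(-458) = -40304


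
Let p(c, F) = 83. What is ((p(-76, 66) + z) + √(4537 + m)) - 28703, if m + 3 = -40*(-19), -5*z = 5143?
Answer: -148243/5 + √5294 ≈ -29576.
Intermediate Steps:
z = -5143/5 (z = -⅕*5143 = -5143/5 ≈ -1028.6)
m = 757 (m = -3 - 40*(-19) = -3 + 760 = 757)
((p(-76, 66) + z) + √(4537 + m)) - 28703 = ((83 - 5143/5) + √(4537 + 757)) - 28703 = (-4728/5 + √5294) - 28703 = -148243/5 + √5294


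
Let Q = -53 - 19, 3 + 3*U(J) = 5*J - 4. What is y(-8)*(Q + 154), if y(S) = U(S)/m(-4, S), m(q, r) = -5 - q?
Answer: 3854/3 ≈ 1284.7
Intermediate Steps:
U(J) = -7/3 + 5*J/3 (U(J) = -1 + (5*J - 4)/3 = -1 + (-4 + 5*J)/3 = -1 + (-4/3 + 5*J/3) = -7/3 + 5*J/3)
y(S) = 7/3 - 5*S/3 (y(S) = (-7/3 + 5*S/3)/(-5 - 1*(-4)) = (-7/3 + 5*S/3)/(-5 + 4) = (-7/3 + 5*S/3)/(-1) = (-7/3 + 5*S/3)*(-1) = 7/3 - 5*S/3)
Q = -72
y(-8)*(Q + 154) = (7/3 - 5/3*(-8))*(-72 + 154) = (7/3 + 40/3)*82 = (47/3)*82 = 3854/3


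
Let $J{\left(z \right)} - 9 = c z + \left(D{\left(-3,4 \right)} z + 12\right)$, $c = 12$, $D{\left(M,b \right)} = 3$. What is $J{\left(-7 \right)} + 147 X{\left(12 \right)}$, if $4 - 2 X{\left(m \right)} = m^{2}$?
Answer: $-10374$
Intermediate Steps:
$X{\left(m \right)} = 2 - \frac{m^{2}}{2}$
$J{\left(z \right)} = 21 + 15 z$ ($J{\left(z \right)} = 9 + \left(12 z + \left(3 z + 12\right)\right) = 9 + \left(12 z + \left(12 + 3 z\right)\right) = 9 + \left(12 + 15 z\right) = 21 + 15 z$)
$J{\left(-7 \right)} + 147 X{\left(12 \right)} = \left(21 + 15 \left(-7\right)\right) + 147 \left(2 - \frac{12^{2}}{2}\right) = \left(21 - 105\right) + 147 \left(2 - 72\right) = -84 + 147 \left(2 - 72\right) = -84 + 147 \left(-70\right) = -84 - 10290 = -10374$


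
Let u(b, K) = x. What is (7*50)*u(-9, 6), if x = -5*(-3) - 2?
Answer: 4550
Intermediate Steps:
x = 13 (x = 15 - 2 = 13)
u(b, K) = 13
(7*50)*u(-9, 6) = (7*50)*13 = 350*13 = 4550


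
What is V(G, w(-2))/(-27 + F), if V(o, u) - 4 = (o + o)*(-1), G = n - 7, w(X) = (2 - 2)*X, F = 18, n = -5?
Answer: -28/9 ≈ -3.1111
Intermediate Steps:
w(X) = 0 (w(X) = 0*X = 0)
G = -12 (G = -5 - 7 = -12)
V(o, u) = 4 - 2*o (V(o, u) = 4 + (o + o)*(-1) = 4 + (2*o)*(-1) = 4 - 2*o)
V(G, w(-2))/(-27 + F) = (4 - 2*(-12))/(-27 + 18) = (4 + 24)/(-9) = 28*(-⅑) = -28/9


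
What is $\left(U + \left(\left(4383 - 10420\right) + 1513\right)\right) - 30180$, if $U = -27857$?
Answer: $-62561$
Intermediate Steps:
$\left(U + \left(\left(4383 - 10420\right) + 1513\right)\right) - 30180 = \left(-27857 + \left(\left(4383 - 10420\right) + 1513\right)\right) - 30180 = \left(-27857 + \left(-6037 + 1513\right)\right) - 30180 = \left(-27857 - 4524\right) - 30180 = -32381 - 30180 = -62561$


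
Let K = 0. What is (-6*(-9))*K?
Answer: 0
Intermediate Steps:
(-6*(-9))*K = -6*(-9)*0 = 54*0 = 0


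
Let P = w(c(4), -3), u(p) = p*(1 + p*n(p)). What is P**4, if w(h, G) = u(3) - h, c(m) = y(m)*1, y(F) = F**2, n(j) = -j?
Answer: 2560000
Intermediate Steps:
u(p) = p*(1 - p**2) (u(p) = p*(1 + p*(-p)) = p*(1 - p**2))
c(m) = m**2 (c(m) = m**2*1 = m**2)
w(h, G) = -24 - h (w(h, G) = (3 - 1*3**3) - h = (3 - 1*27) - h = (3 - 27) - h = -24 - h)
P = -40 (P = -24 - 1*4**2 = -24 - 1*16 = -24 - 16 = -40)
P**4 = (-40)**4 = 2560000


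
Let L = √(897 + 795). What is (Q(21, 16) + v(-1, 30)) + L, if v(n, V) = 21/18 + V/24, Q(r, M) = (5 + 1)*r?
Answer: 1541/12 + 6*√47 ≈ 169.55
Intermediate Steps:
Q(r, M) = 6*r
L = 6*√47 (L = √1692 = 6*√47 ≈ 41.134)
v(n, V) = 7/6 + V/24 (v(n, V) = 21*(1/18) + V*(1/24) = 7/6 + V/24)
(Q(21, 16) + v(-1, 30)) + L = (6*21 + (7/6 + (1/24)*30)) + 6*√47 = (126 + (7/6 + 5/4)) + 6*√47 = (126 + 29/12) + 6*√47 = 1541/12 + 6*√47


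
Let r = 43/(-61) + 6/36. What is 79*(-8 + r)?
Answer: -246875/366 ≈ -674.52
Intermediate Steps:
r = -197/366 (r = 43*(-1/61) + 6*(1/36) = -43/61 + ⅙ = -197/366 ≈ -0.53825)
79*(-8 + r) = 79*(-8 - 197/366) = 79*(-3125/366) = -246875/366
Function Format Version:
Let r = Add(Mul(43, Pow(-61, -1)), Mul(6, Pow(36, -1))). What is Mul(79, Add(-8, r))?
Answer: Rational(-246875, 366) ≈ -674.52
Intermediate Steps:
r = Rational(-197, 366) (r = Add(Mul(43, Rational(-1, 61)), Mul(6, Rational(1, 36))) = Add(Rational(-43, 61), Rational(1, 6)) = Rational(-197, 366) ≈ -0.53825)
Mul(79, Add(-8, r)) = Mul(79, Add(-8, Rational(-197, 366))) = Mul(79, Rational(-3125, 366)) = Rational(-246875, 366)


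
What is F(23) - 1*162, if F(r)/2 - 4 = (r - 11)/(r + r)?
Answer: -3530/23 ≈ -153.48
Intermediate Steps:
F(r) = 8 + (-11 + r)/r (F(r) = 8 + 2*((r - 11)/(r + r)) = 8 + 2*((-11 + r)/((2*r))) = 8 + 2*((-11 + r)*(1/(2*r))) = 8 + 2*((-11 + r)/(2*r)) = 8 + (-11 + r)/r)
F(23) - 1*162 = (9 - 11/23) - 1*162 = (9 - 11*1/23) - 162 = (9 - 11/23) - 162 = 196/23 - 162 = -3530/23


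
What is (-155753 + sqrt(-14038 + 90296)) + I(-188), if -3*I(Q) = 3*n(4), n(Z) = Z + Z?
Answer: -155761 + sqrt(76258) ≈ -1.5548e+5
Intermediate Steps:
n(Z) = 2*Z
I(Q) = -8 (I(Q) = -2*4 = -8)
(-155753 + sqrt(-14038 + 90296)) + I(-188) = (-155753 + sqrt(-14038 + 90296)) - 8 = (-155753 + sqrt(76258)) - 8 = -155761 + sqrt(76258)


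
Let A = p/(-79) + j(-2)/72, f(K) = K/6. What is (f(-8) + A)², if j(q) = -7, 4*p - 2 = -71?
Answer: 47541025/32353344 ≈ 1.4694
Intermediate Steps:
p = -69/4 (p = ½ + (¼)*(-71) = ½ - 71/4 = -69/4 ≈ -17.250)
f(K) = K/6 (f(K) = K*(⅙) = K/6)
A = 689/5688 (A = -69/4/(-79) - 7/72 = -69/4*(-1/79) - 7*1/72 = 69/316 - 7/72 = 689/5688 ≈ 0.12113)
(f(-8) + A)² = ((⅙)*(-8) + 689/5688)² = (-4/3 + 689/5688)² = (-6895/5688)² = 47541025/32353344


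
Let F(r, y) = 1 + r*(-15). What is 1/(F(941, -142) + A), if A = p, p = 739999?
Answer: 1/725885 ≈ 1.3776e-6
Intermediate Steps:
F(r, y) = 1 - 15*r
A = 739999
1/(F(941, -142) + A) = 1/((1 - 15*941) + 739999) = 1/((1 - 14115) + 739999) = 1/(-14114 + 739999) = 1/725885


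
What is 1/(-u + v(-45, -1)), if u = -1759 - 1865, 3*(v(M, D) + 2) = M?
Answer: 1/3607 ≈ 0.00027724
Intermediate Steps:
v(M, D) = -2 + M/3
u = -3624
1/(-u + v(-45, -1)) = 1/(-1*(-3624) + (-2 + (1/3)*(-45))) = 1/(3624 + (-2 - 15)) = 1/(3624 - 17) = 1/3607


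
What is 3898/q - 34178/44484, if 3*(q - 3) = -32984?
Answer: -823607723/733429950 ≈ -1.1230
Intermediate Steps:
q = -32975/3 (q = 3 + (⅓)*(-32984) = 3 - 32984/3 = -32975/3 ≈ -10992.)
3898/q - 34178/44484 = 3898/(-32975/3) - 34178/44484 = 3898*(-3/32975) - 34178*1/44484 = -11694/32975 - 17089/22242 = -823607723/733429950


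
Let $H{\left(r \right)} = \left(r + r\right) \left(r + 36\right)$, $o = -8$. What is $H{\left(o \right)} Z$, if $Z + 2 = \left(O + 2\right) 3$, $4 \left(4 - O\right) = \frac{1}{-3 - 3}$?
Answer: $-7224$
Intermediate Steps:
$H{\left(r \right)} = 2 r \left(36 + r\right)$
$O = \frac{97}{24}$ ($O = 4 - \frac{1}{4 \left(-3 - 3\right)} = 4 - \frac{1}{4 \left(-6\right)} = 4 - - \frac{1}{24} = 4 + \frac{1}{24} = \frac{97}{24} \approx 4.0417$)
$Z = \frac{129}{8}$ ($Z = -2 + \left(\frac{97}{24} + 2\right) 3 = -2 + \frac{145}{24} \cdot 3 = -2 + \frac{145}{8} = \frac{129}{8} \approx 16.125$)
$H{\left(o \right)} Z = 2 \left(-8\right) \left(36 - 8\right) \frac{129}{8} = 2 \left(-8\right) 28 \cdot \frac{129}{8} = \left(-448\right) \frac{129}{8} = -7224$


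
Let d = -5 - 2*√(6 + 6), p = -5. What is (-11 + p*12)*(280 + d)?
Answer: -19525 + 284*√3 ≈ -19033.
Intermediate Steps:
d = -5 - 4*√3 ≈ -11.928
(-11 + p*12)*(280 + d) = (-11 - 5*12)*(280 + (-5 - 4*√3)) = (-11 - 60)*(275 - 4*√3) = -71*(275 - 4*√3) = -19525 + 284*√3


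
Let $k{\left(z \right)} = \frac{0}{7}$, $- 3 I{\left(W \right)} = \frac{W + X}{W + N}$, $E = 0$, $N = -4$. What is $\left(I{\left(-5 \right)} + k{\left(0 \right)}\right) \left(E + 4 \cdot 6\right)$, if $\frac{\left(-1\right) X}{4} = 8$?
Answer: $- \frac{296}{9} \approx -32.889$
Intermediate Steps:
$X = -32$ ($X = \left(-4\right) 8 = -32$)
$I{\left(W \right)} = - \frac{-32 + W}{3 \left(-4 + W\right)}$ ($I{\left(W \right)} = - \frac{\left(W - 32\right) \frac{1}{W - 4}}{3} = - \frac{\left(-32 + W\right) \frac{1}{-4 + W}}{3} = - \frac{\frac{1}{-4 + W} \left(-32 + W\right)}{3} = - \frac{-32 + W}{3 \left(-4 + W\right)}$)
$k{\left(z \right)} = 0$ ($k{\left(z \right)} = 0 \cdot \frac{1}{7} = 0$)
$\left(I{\left(-5 \right)} + k{\left(0 \right)}\right) \left(E + 4 \cdot 6\right) = \left(\frac{32 - -5}{3 \left(-4 - 5\right)} + 0\right) \left(0 + 4 \cdot 6\right) = \left(\frac{32 + 5}{3 \left(-9\right)} + 0\right) \left(0 + 24\right) = \left(\frac{1}{3} \left(- \frac{1}{9}\right) 37 + 0\right) 24 = \left(- \frac{37}{27} + 0\right) 24 = \left(- \frac{37}{27}\right) 24 = - \frac{296}{9}$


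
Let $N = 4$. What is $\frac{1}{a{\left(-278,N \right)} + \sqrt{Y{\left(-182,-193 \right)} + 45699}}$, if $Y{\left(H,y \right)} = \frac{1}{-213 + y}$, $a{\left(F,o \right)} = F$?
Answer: $- \frac{112868}{12823511} - \frac{\sqrt{7532839958}}{12823511} \approx -0.01557$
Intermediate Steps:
$\frac{1}{a{\left(-278,N \right)} + \sqrt{Y{\left(-182,-193 \right)} + 45699}} = \frac{1}{-278 + \sqrt{\frac{1}{-213 - 193} + 45699}} = \frac{1}{-278 + \sqrt{\frac{1}{-406} + 45699}} = \frac{1}{-278 + \sqrt{- \frac{1}{406} + 45699}} = \frac{1}{-278 + \sqrt{\frac{18553793}{406}}} = \frac{1}{-278 + \frac{\sqrt{7532839958}}{406}}$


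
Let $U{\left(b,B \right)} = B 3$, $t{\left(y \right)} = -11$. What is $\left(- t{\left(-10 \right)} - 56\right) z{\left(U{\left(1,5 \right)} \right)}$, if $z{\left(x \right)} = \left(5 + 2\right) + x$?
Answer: $-990$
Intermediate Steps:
$U{\left(b,B \right)} = 3 B$
$z{\left(x \right)} = 7 + x$
$\left(- t{\left(-10 \right)} - 56\right) z{\left(U{\left(1,5 \right)} \right)} = \left(\left(-1\right) \left(-11\right) - 56\right) \left(7 + 3 \cdot 5\right) = \left(11 - 56\right) \left(7 + 15\right) = \left(-45\right) 22 = -990$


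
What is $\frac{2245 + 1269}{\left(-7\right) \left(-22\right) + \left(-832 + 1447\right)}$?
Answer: $\frac{3514}{769} \approx 4.5696$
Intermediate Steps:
$\frac{2245 + 1269}{\left(-7\right) \left(-22\right) + \left(-832 + 1447\right)} = \frac{3514}{154 + 615} = \frac{3514}{769}$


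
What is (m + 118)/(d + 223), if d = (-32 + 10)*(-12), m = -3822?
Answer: -3704/487 ≈ -7.6058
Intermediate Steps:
d = 264 (d = -22*(-12) = 264)
(m + 118)/(d + 223) = (-3822 + 118)/(264 + 223) = -3704/487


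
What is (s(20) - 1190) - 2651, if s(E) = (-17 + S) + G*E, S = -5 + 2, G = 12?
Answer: -3621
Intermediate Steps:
S = -3
s(E) = -20 + 12*E (s(E) = (-17 - 3) + 12*E = -20 + 12*E)
(s(20) - 1190) - 2651 = ((-20 + 12*20) - 1190) - 2651 = ((-20 + 240) - 1190) - 2651 = (220 - 1190) - 2651 = -970 - 2651 = -3621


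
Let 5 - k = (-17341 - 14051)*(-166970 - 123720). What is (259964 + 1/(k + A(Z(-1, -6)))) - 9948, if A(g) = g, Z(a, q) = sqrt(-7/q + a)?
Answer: 124915752273533112314867134/499631032708039353749 - sqrt(6)/499631032708039353749 ≈ 2.5002e+5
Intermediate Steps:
Z(a, q) = sqrt(a - 7/q)
k = -9125340475 (k = 5 - (-17341 - 14051)*(-166970 - 123720) = 5 - (-31392)*(-290690) = 5 - 1*9125340480 = 5 - 9125340480 = -9125340475)
(259964 + 1/(k + A(Z(-1, -6)))) - 9948 = (259964 + 1/(-9125340475 + sqrt(-1 - 7/(-6)))) - 9948 = (259964 + 1/(-9125340475 + sqrt(-1 - 7*(-1/6)))) - 9948 = (259964 + 1/(-9125340475 + sqrt(-1 + 7/6))) - 9948 = (259964 + 1/(-9125340475 + sqrt(1/6))) - 9948 = (259964 + 1/(-9125340475 + sqrt(6)/6)) - 9948 = 250016 + 1/(-9125340475 + sqrt(6)/6)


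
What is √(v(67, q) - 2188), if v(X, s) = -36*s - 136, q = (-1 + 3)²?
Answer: 2*I*√617 ≈ 49.679*I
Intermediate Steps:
q = 4 (q = 2² = 4)
v(X, s) = -136 - 36*s
√(v(67, q) - 2188) = √((-136 - 36*4) - 2188) = √((-136 - 144) - 2188) = √(-280 - 2188) = √(-2468) = 2*I*√617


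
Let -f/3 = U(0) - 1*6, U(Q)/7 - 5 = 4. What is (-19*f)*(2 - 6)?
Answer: -12996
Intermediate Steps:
U(Q) = 63 (U(Q) = 35 + 7*4 = 35 + 28 = 63)
f = -171 (f = -3*(63 - 1*6) = -3*(63 - 6) = -3*57 = -171)
(-19*f)*(2 - 6) = (-19*(-171))*(2 - 6) = 3249*(-4) = -12996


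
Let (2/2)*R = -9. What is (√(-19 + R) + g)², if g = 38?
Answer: 1416 + 152*I*√7 ≈ 1416.0 + 402.15*I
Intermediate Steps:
R = -9
(√(-19 + R) + g)² = (√(-19 - 9) + 38)² = (√(-28) + 38)² = (2*I*√7 + 38)² = (38 + 2*I*√7)²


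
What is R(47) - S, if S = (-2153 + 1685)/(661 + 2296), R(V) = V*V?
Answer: 6532481/2957 ≈ 2209.2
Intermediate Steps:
R(V) = V²
S = -468/2957 ≈ -0.15827
R(47) - S = 47² - 1*(-468/2957) = 2209 + 468/2957 = 6532481/2957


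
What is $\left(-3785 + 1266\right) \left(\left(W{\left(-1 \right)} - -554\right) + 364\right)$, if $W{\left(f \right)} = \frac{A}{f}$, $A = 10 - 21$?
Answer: $-2340151$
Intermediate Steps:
$A = -11$
$W{\left(f \right)} = - \frac{11}{f}$
$\left(-3785 + 1266\right) \left(\left(W{\left(-1 \right)} - -554\right) + 364\right) = \left(-3785 + 1266\right) \left(\left(- \frac{11}{-1} - -554\right) + 364\right) = - 2519 \left(\left(\left(-11\right) \left(-1\right) + 554\right) + 364\right) = - 2519 \left(\left(11 + 554\right) + 364\right) = - 2519 \left(565 + 364\right) = \left(-2519\right) 929 = -2340151$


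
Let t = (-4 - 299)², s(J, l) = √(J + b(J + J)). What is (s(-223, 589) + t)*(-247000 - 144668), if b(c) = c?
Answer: -35958647412 - 391668*I*√669 ≈ -3.5959e+10 - 1.0131e+7*I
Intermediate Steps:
s(J, l) = √3*√J (s(J, l) = √(J + (J + J)) = √(J + 2*J) = √(3*J) = √3*√J)
t = 91809 (t = (-303)² = 91809)
(s(-223, 589) + t)*(-247000 - 144668) = (√3*√(-223) + 91809)*(-247000 - 144668) = (√3*(I*√223) + 91809)*(-391668) = (I*√669 + 91809)*(-391668) = (91809 + I*√669)*(-391668) = -35958647412 - 391668*I*√669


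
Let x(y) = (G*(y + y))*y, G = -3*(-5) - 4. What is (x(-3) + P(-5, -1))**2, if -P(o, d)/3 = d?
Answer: 40401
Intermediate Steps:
P(o, d) = -3*d
G = 11 (G = 15 - 4 = 11)
x(y) = 22*y**2 (x(y) = (11*(y + y))*y = (11*(2*y))*y = (22*y)*y = 22*y**2)
(x(-3) + P(-5, -1))**2 = (22*(-3)**2 - 3*(-1))**2 = (22*9 + 3)**2 = (198 + 3)**2 = 201**2 = 40401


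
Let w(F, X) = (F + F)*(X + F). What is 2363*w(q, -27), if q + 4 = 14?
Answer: -803420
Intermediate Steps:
q = 10 (q = -4 + 14 = 10)
w(F, X) = 2*F*(F + X) (w(F, X) = (2*F)*(F + X) = 2*F*(F + X))
2363*w(q, -27) = 2363*(2*10*(10 - 27)) = 2363*(2*10*(-17)) = 2363*(-340) = -803420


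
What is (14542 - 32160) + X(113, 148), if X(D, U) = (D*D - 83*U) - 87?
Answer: -17220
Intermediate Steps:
X(D, U) = -87 + D² - 83*U (X(D, U) = (D² - 83*U) - 87 = -87 + D² - 83*U)
(14542 - 32160) + X(113, 148) = (14542 - 32160) + (-87 + 113² - 83*148) = -17618 + (-87 + 12769 - 12284) = -17618 + 398 = -17220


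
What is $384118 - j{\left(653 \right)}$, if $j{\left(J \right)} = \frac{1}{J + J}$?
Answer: $\frac{501658107}{1306} \approx 3.8412 \cdot 10^{5}$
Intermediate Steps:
$j{\left(J \right)} = \frac{1}{2 J}$
$384118 - j{\left(653 \right)} = 384118 - \frac{1}{2 \cdot 653} = 384118 - \frac{1}{2} \cdot \frac{1}{653} = 384118 - \frac{1}{1306} = \frac{501658107}{1306}$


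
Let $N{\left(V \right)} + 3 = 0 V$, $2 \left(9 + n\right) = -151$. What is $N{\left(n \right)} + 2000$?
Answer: $1997$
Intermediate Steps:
$n = - \frac{169}{2}$ ($n = -9 + \frac{1}{2} \left(-151\right) = -9 - \frac{151}{2} = - \frac{169}{2} \approx -84.5$)
$N{\left(V \right)} = -3$ ($N{\left(V \right)} = -3 + 0 V = -3 + 0 = -3$)
$N{\left(n \right)} + 2000 = -3 + 2000 = 1997$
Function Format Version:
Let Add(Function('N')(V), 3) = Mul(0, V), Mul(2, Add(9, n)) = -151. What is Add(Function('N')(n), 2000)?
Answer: 1997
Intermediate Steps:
n = Rational(-169, 2) (n = Add(-9, Mul(Rational(1, 2), -151)) = Add(-9, Rational(-151, 2)) = Rational(-169, 2) ≈ -84.500)
Function('N')(V) = -3 (Function('N')(V) = Add(-3, Mul(0, V)) = Add(-3, 0) = -3)
Add(Function('N')(n), 2000) = Add(-3, 2000) = 1997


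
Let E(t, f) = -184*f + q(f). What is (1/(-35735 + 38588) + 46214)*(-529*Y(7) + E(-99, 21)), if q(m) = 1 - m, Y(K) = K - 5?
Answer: -651595499506/2853 ≈ -2.2839e+8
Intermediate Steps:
Y(K) = -5 + K
E(t, f) = 1 - 185*f (E(t, f) = -184*f + (1 - f) = 1 - 185*f)
(1/(-35735 + 38588) + 46214)*(-529*Y(7) + E(-99, 21)) = (1/(-35735 + 38588) + 46214)*(-529*(-5 + 7) + (1 - 185*21)) = (1/2853 + 46214)*(-529*2 + (1 - 3885)) = (1/2853 + 46214)*(-1058 - 3884) = (131848543/2853)*(-4942) = -651595499506/2853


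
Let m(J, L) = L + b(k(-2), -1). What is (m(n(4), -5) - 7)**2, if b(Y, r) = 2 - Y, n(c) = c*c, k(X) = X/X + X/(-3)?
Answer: 1225/9 ≈ 136.11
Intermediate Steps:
k(X) = 1 - X/3 (k(X) = 1 + X*(-1/3) = 1 - X/3)
n(c) = c**2
m(J, L) = 1/3 + L (m(J, L) = L + (2 - (1 - 1/3*(-2))) = L + (2 - (1 + 2/3)) = L + (2 - 1*5/3) = L + (2 - 5/3) = L + 1/3 = 1/3 + L)
(m(n(4), -5) - 7)**2 = ((1/3 - 5) - 7)**2 = (-14/3 - 7)**2 = (-35/3)**2 = 1225/9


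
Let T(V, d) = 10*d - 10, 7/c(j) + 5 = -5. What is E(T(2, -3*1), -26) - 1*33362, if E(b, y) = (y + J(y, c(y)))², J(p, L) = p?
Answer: -30658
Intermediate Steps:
c(j) = -7/10 (c(j) = 7/(-5 - 5) = 7/(-10) = 7*(-⅒) = -7/10)
T(V, d) = -10 + 10*d
E(b, y) = 4*y² (E(b, y) = (y + y)² = (2*y)² = 4*y²)
E(T(2, -3*1), -26) - 1*33362 = 4*(-26)² - 1*33362 = 4*676 - 33362 = 2704 - 33362 = -30658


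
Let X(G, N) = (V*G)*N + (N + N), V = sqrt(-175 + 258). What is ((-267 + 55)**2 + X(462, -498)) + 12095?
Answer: 56043 - 230076*sqrt(83) ≈ -2.0401e+6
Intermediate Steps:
V = sqrt(83) ≈ 9.1104
X(G, N) = 2*N + G*N*sqrt(83) (X(G, N) = (sqrt(83)*G)*N + (N + N) = (G*sqrt(83))*N + 2*N = G*N*sqrt(83) + 2*N = 2*N + G*N*sqrt(83))
((-267 + 55)**2 + X(462, -498)) + 12095 = ((-267 + 55)**2 - 498*(2 + 462*sqrt(83))) + 12095 = ((-212)**2 + (-996 - 230076*sqrt(83))) + 12095 = (44944 + (-996 - 230076*sqrt(83))) + 12095 = (43948 - 230076*sqrt(83)) + 12095 = 56043 - 230076*sqrt(83)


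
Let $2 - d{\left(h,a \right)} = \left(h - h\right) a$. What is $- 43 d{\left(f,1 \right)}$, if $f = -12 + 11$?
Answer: $-86$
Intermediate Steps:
$f = -1$
$d{\left(h,a \right)} = 2$ ($d{\left(h,a \right)} = 2 - \left(h - h\right) a = 2 - 0 a = 2 - 0 = 2 + 0 = 2$)
$- 43 d{\left(f,1 \right)} = \left(-43\right) 2 = -86$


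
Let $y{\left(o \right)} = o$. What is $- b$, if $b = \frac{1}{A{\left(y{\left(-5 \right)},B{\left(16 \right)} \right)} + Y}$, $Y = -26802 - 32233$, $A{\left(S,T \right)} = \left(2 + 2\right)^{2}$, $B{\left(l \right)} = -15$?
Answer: $\frac{1}{59019} \approx 1.6944 \cdot 10^{-5}$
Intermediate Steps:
$A{\left(S,T \right)} = 16$ ($A{\left(S,T \right)} = 4^{2} = 16$)
$Y = -59035$
$b = - \frac{1}{59019}$ ($b = \frac{1}{16 - 59035} = \frac{1}{-59019} = - \frac{1}{59019} \approx -1.6944 \cdot 10^{-5}$)
$- b = \left(-1\right) \left(- \frac{1}{59019}\right) = \frac{1}{59019}$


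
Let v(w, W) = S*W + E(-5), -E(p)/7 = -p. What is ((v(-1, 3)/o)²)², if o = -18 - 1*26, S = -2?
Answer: 2825761/3748096 ≈ 0.75392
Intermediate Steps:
E(p) = 7*p (E(p) = -(-7)*p = 7*p)
v(w, W) = -35 - 2*W (v(w, W) = -2*W + 7*(-5) = -2*W - 35 = -35 - 2*W)
o = -44 (o = -18 - 26 = -44)
((v(-1, 3)/o)²)² = (((-35 - 2*3)/(-44))²)² = (((-35 - 6)*(-1/44))²)² = ((-41*(-1/44))²)² = ((41/44)²)² = (1681/1936)² = 2825761/3748096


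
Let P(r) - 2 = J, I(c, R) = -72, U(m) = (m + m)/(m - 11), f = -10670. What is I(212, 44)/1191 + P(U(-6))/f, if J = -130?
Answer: -102632/2117995 ≈ -0.048457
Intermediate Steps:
U(m) = 2*m/(-11 + m) (U(m) = (2*m)/(-11 + m) = 2*m/(-11 + m))
P(r) = -128 (P(r) = 2 - 130 = -128)
I(212, 44)/1191 + P(U(-6))/f = -72/1191 - 128/(-10670) = -72*1/1191 - 128*(-1/10670) = -24/397 + 64/5335 = -102632/2117995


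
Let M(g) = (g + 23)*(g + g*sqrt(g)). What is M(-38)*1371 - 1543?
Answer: 779927 + 781470*I*sqrt(38) ≈ 7.7993e+5 + 4.8173e+6*I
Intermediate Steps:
M(g) = (23 + g)*(g + g**(3/2))
M(-38)*1371 - 1543 = ((-38)**2 + (-38)**(5/2) + 23*(-38) + 23*(-38)**(3/2))*1371 - 1543 = (1444 + 1444*I*sqrt(38) - 874 + 23*(-38*I*sqrt(38)))*1371 - 1543 = (1444 + 1444*I*sqrt(38) - 874 - 874*I*sqrt(38))*1371 - 1543 = (570 + 570*I*sqrt(38))*1371 - 1543 = (781470 + 781470*I*sqrt(38)) - 1543 = 779927 + 781470*I*sqrt(38)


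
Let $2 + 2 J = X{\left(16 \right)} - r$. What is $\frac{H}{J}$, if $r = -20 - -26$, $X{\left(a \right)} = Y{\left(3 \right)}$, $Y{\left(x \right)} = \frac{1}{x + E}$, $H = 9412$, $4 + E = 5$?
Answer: $- \frac{75296}{31} \approx -2428.9$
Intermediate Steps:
$E = 1$ ($E = -4 + 5 = 1$)
$Y{\left(x \right)} = \frac{1}{1 + x}$ ($Y{\left(x \right)} = \frac{1}{x + 1} = \frac{1}{1 + x}$)
$X{\left(a \right)} = \frac{1}{4}$ ($X{\left(a \right)} = \frac{1}{1 + 3} = \frac{1}{4}$)
$r = 6$ ($r = -20 + 26 = 6$)
$J = - \frac{31}{8}$ ($J = -1 + \frac{\frac{1}{4} - 6}{2} = -1 + \frac{1}{2} \left(- \frac{23}{4}\right) = -1 - \frac{23}{8} = - \frac{31}{8} \approx -3.875$)
$\frac{H}{J} = \frac{9412}{- \frac{31}{8}} = 9412 \left(- \frac{8}{31}\right) = - \frac{75296}{31}$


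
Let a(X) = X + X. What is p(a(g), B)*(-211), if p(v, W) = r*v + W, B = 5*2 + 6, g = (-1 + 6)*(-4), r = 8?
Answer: 64144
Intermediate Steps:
g = -20 (g = 5*(-4) = -20)
B = 16 (B = 10 + 6 = 16)
a(X) = 2*X
p(v, W) = W + 8*v (p(v, W) = 8*v + W = W + 8*v)
p(a(g), B)*(-211) = (16 + 8*(2*(-20)))*(-211) = (16 + 8*(-40))*(-211) = (16 - 320)*(-211) = -304*(-211) = 64144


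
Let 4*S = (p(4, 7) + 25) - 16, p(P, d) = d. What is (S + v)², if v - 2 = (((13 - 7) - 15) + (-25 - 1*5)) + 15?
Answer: 324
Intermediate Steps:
S = 4 (S = ((7 + 25) - 16)/4 = (32 - 16)/4 = (¼)*16 = 4)
v = -22 (v = 2 + ((((13 - 7) - 15) + (-25 - 1*5)) + 15) = 2 + (((6 - 15) + (-25 - 5)) + 15) = 2 + ((-9 - 30) + 15) = 2 + (-39 + 15) = 2 - 24 = -22)
(S + v)² = (4 - 22)² = (-18)² = 324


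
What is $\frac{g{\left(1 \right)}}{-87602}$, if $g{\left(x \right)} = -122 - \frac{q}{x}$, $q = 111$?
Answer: $\frac{233}{87602} \approx 0.0026598$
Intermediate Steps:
$g{\left(x \right)} = -122 - \frac{111}{x}$
$\frac{g{\left(1 \right)}}{-87602} = \frac{-122 - \frac{111}{1}}{-87602} = \left(-122 - 111\right) \left(- \frac{1}{87602}\right) = \left(-233\right) \left(- \frac{1}{87602}\right) = \frac{233}{87602}$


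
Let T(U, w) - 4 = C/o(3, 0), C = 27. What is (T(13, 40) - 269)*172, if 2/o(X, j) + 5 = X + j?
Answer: -50224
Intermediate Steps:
o(X, j) = 2/(-5 + X + j) (o(X, j) = 2/(-5 + (X + j)) = 2/(-5 + X + j))
T(U, w) = -23 (T(U, w) = 4 + 27/((2/(-5 + 3 + 0))) = 4 + 27/((2/(-2))) = 4 + 27/((2*(-½))) = 4 + 27/(-1) = 4 + 27*(-1) = 4 - 27 = -23)
(T(13, 40) - 269)*172 = (-23 - 269)*172 = -292*172 = -50224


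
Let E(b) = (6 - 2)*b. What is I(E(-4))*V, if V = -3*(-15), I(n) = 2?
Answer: 90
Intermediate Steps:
E(b) = 4*b
V = 45
I(E(-4))*V = 2*45 = 90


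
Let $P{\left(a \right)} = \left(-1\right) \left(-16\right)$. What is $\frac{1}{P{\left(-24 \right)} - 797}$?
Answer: $- \frac{1}{781} \approx -0.0012804$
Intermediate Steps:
$P{\left(a \right)} = 16$
$\frac{1}{P{\left(-24 \right)} - 797} = \frac{1}{16 - 797} = \frac{1}{-781} = - \frac{1}{781}$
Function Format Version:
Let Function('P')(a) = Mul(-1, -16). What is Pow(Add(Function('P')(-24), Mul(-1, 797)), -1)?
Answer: Rational(-1, 781) ≈ -0.0012804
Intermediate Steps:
Function('P')(a) = 16
Pow(Add(Function('P')(-24), Mul(-1, 797)), -1) = Pow(Add(16, Mul(-1, 797)), -1) = Pow(Add(16, -797), -1) = Pow(-781, -1) = Rational(-1, 781)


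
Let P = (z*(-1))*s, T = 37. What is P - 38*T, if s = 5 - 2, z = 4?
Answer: -1418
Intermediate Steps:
s = 3
P = -12 (P = (4*(-1))*3 = -4*3 = -12)
P - 38*T = -12 - 38*37 = -12 - 1406 = -1418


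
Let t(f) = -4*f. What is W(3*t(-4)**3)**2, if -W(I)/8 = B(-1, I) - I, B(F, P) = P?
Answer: 0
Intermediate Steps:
W(I) = 0 (W(I) = -8*(I - I) = -8*0 = 0)
W(3*t(-4)**3)**2 = 0**2 = 0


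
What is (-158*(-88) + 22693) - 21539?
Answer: 15058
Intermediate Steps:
(-158*(-88) + 22693) - 21539 = (13904 + 22693) - 21539 = 36597 - 21539 = 15058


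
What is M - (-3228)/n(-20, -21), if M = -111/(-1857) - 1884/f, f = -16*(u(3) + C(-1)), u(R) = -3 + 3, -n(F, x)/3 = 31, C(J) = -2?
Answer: -14357195/153512 ≈ -93.525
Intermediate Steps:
n(F, x) = -93 (n(F, x) = -3*31 = -93)
u(R) = 0
f = 32 (f = -16*(0 - 2) = -16*(-2) = 32)
M = -291253/4952 (M = -111/(-1857) - 1884/32 = -111*(-1/1857) - 1884*1/32 = 37/619 - 471/8 = -291253/4952 ≈ -58.815)
M - (-3228)/n(-20, -21) = -291253/4952 - (-3228)/(-93) = -291253/4952 - (-3228)*(-1)/93 = -291253/4952 - 1*1076/31 = -291253/4952 - 1076/31 = -14357195/153512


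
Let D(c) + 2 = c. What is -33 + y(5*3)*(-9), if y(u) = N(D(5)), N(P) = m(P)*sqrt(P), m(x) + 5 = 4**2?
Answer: -33 - 99*sqrt(3) ≈ -204.47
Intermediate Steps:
m(x) = 11 (m(x) = -5 + 4**2 = -5 + 16 = 11)
D(c) = -2 + c
N(P) = 11*sqrt(P)
y(u) = 11*sqrt(3) (y(u) = 11*sqrt(-2 + 5) = 11*sqrt(3))
-33 + y(5*3)*(-9) = -33 + (11*sqrt(3))*(-9) = -33 - 99*sqrt(3)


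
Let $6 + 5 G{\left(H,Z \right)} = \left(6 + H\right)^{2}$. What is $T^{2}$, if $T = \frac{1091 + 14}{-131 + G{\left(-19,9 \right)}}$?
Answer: $\frac{30525625}{242064} \approx 126.11$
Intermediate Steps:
$G{\left(H,Z \right)} = - \frac{6}{5} + \frac{\left(6 + H\right)^{2}}{5}$
$T = - \frac{5525}{492}$ ($T = \frac{1091 + 14}{-131 - \left(\frac{6}{5} - \frac{\left(6 - 19\right)^{2}}{5}\right)} = \frac{1105}{-131 - \left(\frac{6}{5} - \frac{\left(-13\right)^{2}}{5}\right)} = \frac{1105}{-131 + \left(- \frac{6}{5} + \frac{1}{5} \cdot 169\right)} = \frac{1105}{-131 + \left(- \frac{6}{5} + \frac{169}{5}\right)} = \frac{1105}{-131 + \frac{163}{5}} = \frac{1105}{- \frac{492}{5}} = 1105 \left(- \frac{5}{492}\right) = - \frac{5525}{492} \approx -11.23$)
$T^{2} = \left(- \frac{5525}{492}\right)^{2} = \frac{30525625}{242064}$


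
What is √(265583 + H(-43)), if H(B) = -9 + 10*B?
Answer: 2*√66286 ≈ 514.92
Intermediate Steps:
√(265583 + H(-43)) = √(265583 + (-9 + 10*(-43))) = √(265583 + (-9 - 430)) = √(265583 - 439) = √265144 = 2*√66286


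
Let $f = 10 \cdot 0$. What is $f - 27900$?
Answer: $-27900$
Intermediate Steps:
$f = 0$
$f - 27900 = 0 - 27900 = -27900$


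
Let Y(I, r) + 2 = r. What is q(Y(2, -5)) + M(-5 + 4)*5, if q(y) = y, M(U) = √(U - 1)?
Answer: -7 + 5*I*√2 ≈ -7.0 + 7.0711*I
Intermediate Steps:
Y(I, r) = -2 + r
M(U) = √(-1 + U)
q(Y(2, -5)) + M(-5 + 4)*5 = (-2 - 5) + √(-1 + (-5 + 4))*5 = -7 + √(-1 - 1)*5 = -7 + √(-2)*5 = -7 + (I*√2)*5 = -7 + 5*I*√2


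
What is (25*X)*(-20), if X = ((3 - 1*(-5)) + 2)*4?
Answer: -20000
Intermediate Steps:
X = 40 (X = ((3 + 5) + 2)*4 = (8 + 2)*4 = 10*4 = 40)
(25*X)*(-20) = (25*40)*(-20) = 1000*(-20) = -20000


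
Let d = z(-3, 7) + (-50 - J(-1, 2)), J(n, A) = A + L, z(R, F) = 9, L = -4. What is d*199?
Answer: -7761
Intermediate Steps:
J(n, A) = -4 + A (J(n, A) = A - 4 = -4 + A)
d = -39 (d = 9 + (-50 - (-4 + 2)) = 9 + (-50 - 1*(-2)) = 9 + (-50 + 2) = 9 - 48 = -39)
d*199 = -39*199 = -7761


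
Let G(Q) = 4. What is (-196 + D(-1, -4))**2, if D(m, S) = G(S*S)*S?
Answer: 44944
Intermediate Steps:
D(m, S) = 4*S
(-196 + D(-1, -4))**2 = (-196 + 4*(-4))**2 = (-196 - 16)**2 = (-212)**2 = 44944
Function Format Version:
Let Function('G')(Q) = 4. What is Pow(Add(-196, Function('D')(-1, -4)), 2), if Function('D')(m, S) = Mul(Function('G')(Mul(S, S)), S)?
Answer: 44944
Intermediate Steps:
Function('D')(m, S) = Mul(4, S)
Pow(Add(-196, Function('D')(-1, -4)), 2) = Pow(Add(-196, Mul(4, -4)), 2) = Pow(Add(-196, -16), 2) = Pow(-212, 2) = 44944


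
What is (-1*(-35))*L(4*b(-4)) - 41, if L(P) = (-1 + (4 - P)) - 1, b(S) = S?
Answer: 589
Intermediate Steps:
L(P) = 2 - P (L(P) = (3 - P) - 1 = 2 - P)
(-1*(-35))*L(4*b(-4)) - 41 = (-1*(-35))*(2 - 4*(-4)) - 41 = 35*(2 - 1*(-16)) - 41 = 35*(2 + 16) - 41 = 35*18 - 41 = 630 - 41 = 589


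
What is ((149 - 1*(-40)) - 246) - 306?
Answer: -363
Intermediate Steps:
((149 - 1*(-40)) - 246) - 306 = ((149 + 40) - 246) - 306 = (189 - 246) - 306 = -57 - 306 = -363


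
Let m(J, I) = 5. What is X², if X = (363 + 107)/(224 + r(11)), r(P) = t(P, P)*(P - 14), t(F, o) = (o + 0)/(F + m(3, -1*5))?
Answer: 56550400/12609601 ≈ 4.4847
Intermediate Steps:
t(F, o) = o/(5 + F) (t(F, o) = (o + 0)/(F + 5) = o/(5 + F))
r(P) = P*(-14 + P)/(5 + P) (r(P) = (P/(5 + P))*(P - 14) = (P/(5 + P))*(-14 + P) = P*(-14 + P)/(5 + P))
X = 7520/3551 (X = (363 + 107)/(224 + 11*(-14 + 11)/(5 + 11)) = 470/(224 + 11*(-3)/16) = 470/(224 + 11*(1/16)*(-3)) = 470/(224 - 33/16) = 470/(3551/16) = 470*(16/3551) = 7520/3551 ≈ 2.1177)
X² = (7520/3551)² = 56550400/12609601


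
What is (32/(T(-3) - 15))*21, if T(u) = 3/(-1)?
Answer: -112/3 ≈ -37.333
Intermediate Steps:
T(u) = -3 (T(u) = 3*(-1) = -3)
(32/(T(-3) - 15))*21 = (32/(-3 - 15))*21 = (32/(-18))*21 = (32*(-1/18))*21 = -16/9*21 = -112/3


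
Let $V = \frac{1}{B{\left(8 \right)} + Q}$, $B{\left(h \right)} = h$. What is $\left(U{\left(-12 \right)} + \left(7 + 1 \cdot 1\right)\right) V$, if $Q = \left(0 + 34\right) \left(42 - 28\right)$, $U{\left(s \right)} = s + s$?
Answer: $- \frac{4}{121} \approx -0.033058$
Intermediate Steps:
$U{\left(s \right)} = 2 s$
$Q = 476$ ($Q = 34 \cdot 14 = 476$)
$V = \frac{1}{484}$ ($V = \frac{1}{8 + 476} = \frac{1}{484} \approx 0.0020661$)
$\left(U{\left(-12 \right)} + \left(7 + 1 \cdot 1\right)\right) V = \left(2 \left(-12\right) + \left(7 + 1 \cdot 1\right)\right) \frac{1}{484} = \left(-24 + \left(7 + 1\right)\right) \frac{1}{484} = \left(-24 + 8\right) \frac{1}{484} = \left(-16\right) \frac{1}{484} = - \frac{4}{121}$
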